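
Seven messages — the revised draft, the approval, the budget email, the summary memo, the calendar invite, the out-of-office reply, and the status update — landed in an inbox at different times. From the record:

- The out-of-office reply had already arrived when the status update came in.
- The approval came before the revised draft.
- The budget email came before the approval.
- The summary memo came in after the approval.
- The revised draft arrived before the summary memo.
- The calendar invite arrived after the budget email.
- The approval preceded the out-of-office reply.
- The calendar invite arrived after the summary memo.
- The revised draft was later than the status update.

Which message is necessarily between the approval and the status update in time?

Tracing the constraints gives the approval → the out-of-office reply → the status update, so the out-of-office reply sits after the approval and before the status update.
No other message is forced both after the approval and before the status update.

the out-of-office reply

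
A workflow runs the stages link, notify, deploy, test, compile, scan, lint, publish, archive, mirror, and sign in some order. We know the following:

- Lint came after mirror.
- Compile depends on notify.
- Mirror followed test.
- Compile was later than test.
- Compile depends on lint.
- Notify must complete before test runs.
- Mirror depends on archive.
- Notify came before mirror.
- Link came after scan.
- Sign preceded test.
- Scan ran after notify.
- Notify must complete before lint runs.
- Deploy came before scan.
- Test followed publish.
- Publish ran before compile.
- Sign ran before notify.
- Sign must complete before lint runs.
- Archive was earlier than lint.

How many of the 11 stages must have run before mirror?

Directly stated before mirror: archive, notify, and test.
Publish reaches mirror via publish → test → mirror.
Sign reaches mirror via sign → notify → mirror.
No chain forces link (or any of the others) ahead of mirror.
That's archive, notify, publish, sign, and test — 5 in all.

5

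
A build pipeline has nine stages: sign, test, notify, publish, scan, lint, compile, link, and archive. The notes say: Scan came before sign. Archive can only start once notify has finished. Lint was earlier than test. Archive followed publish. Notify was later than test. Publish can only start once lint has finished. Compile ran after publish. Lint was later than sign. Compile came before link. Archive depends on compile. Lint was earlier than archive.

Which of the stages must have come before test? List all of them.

Directly stated before test: lint.
Scan reaches test via scan → sign → lint → test.
Sign reaches test via sign → lint → test.
No chain forces link (or any of the others) ahead of test.

lint, scan, sign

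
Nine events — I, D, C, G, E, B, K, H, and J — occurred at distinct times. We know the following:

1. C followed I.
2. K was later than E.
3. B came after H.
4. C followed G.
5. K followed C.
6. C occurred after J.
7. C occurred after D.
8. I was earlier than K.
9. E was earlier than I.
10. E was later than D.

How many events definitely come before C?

Directly stated before C: D, G, I, and J.
E reaches C via E → I → C.
No chain forces B (or any of the others) ahead of C.
That's D, E, G, I, and J — 5 in all.

5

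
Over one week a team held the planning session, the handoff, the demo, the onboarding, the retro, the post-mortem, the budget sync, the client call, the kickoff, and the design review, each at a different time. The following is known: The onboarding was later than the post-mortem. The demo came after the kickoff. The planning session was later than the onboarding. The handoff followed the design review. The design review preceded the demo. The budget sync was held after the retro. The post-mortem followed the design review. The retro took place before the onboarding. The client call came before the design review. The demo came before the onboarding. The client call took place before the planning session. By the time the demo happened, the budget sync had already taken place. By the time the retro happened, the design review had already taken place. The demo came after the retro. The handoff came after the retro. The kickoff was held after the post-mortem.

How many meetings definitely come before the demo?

6

Directly stated before the demo: the budget sync, the design review, the kickoff, and the retro.
The client call reaches the demo via the client call → the design review → the demo.
The post-mortem reaches the demo via the post-mortem → the kickoff → the demo.
No chain forces the onboarding (or any of the others) ahead of the demo.
That's the budget sync, the client call, the design review, the kickoff, the post-mortem, and the retro — 6 in all.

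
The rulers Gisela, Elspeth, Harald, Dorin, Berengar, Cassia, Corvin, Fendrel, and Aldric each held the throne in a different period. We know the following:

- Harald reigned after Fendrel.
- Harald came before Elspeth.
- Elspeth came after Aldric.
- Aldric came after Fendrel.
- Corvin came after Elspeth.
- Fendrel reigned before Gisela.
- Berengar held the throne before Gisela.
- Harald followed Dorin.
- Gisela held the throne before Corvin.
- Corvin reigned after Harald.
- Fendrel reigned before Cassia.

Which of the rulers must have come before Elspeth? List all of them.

Directly stated before Elspeth: Aldric and Harald.
Dorin reaches Elspeth via Dorin → Harald → Elspeth.
Fendrel reaches Elspeth via Fendrel → Harald → Elspeth.
No chain forces Gisela (or any of the others) ahead of Elspeth.

Aldric, Dorin, Fendrel, Harald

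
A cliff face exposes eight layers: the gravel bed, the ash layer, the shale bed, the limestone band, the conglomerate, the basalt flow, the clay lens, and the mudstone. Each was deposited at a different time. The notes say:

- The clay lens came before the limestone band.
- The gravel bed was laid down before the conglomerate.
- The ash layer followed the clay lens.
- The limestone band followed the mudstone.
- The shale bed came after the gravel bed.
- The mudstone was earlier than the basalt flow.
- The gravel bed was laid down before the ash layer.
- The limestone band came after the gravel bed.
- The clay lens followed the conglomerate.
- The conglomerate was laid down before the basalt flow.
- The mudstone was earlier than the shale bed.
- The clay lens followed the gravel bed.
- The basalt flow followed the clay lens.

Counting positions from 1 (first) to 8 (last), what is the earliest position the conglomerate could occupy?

The gravel bed must come before the conglomerate — 1 forced predecessor.
Nothing else is forced ahead of the conglomerate, so its earliest slot is position 1 + 1 = 2.

2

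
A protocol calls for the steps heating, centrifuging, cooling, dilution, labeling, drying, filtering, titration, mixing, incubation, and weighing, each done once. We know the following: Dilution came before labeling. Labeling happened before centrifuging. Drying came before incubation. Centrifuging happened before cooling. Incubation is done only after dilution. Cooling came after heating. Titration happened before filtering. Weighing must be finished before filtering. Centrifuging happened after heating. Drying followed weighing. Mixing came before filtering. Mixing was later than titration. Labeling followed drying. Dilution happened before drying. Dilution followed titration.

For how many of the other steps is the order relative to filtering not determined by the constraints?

7

Forced before filtering: mixing, titration, and weighing.
That leaves centrifuging, cooling, dilution, drying, heating, incubation, and labeling with no forced order relative to filtering — 7.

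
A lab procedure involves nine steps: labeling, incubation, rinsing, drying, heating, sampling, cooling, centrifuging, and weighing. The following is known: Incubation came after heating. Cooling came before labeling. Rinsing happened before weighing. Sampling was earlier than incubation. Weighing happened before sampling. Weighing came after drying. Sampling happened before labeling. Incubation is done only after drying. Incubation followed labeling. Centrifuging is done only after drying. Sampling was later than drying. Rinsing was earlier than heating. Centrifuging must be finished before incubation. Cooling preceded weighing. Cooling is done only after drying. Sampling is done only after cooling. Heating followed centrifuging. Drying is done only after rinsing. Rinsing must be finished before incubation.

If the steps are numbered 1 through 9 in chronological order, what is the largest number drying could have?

Drying must come before centrifuging, cooling, heating, incubation, labeling, sampling, and weighing — 7 steps forced after it.
Everything else can be placed before drying in some valid order, so drying can sit as late as position 9 − 7 = 2.

2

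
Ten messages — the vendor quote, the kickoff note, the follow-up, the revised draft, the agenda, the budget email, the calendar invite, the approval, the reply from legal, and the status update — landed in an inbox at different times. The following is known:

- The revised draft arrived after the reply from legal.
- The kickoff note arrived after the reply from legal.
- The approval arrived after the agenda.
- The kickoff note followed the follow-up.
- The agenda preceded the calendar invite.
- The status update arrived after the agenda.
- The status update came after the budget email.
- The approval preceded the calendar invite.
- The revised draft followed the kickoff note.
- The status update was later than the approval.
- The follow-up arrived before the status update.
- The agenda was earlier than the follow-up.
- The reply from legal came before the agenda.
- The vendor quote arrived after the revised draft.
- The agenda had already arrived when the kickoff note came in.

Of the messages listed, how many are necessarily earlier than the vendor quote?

Directly stated before the vendor quote: the revised draft.
The agenda reaches the vendor quote via the agenda → the kickoff note → the revised draft → the vendor quote.
The follow-up reaches the vendor quote via the follow-up → the kickoff note → the revised draft → the vendor quote.
The kickoff note reaches the vendor quote via the kickoff note → the revised draft → the vendor quote.
Likewise the reply from legal reaches the vendor quote by chaining the stated constraints.
No chain forces the approval (or any of the others) ahead of the vendor quote.
That's the agenda, the follow-up, the kickoff note, the reply from legal, and the revised draft — 5 in all.

5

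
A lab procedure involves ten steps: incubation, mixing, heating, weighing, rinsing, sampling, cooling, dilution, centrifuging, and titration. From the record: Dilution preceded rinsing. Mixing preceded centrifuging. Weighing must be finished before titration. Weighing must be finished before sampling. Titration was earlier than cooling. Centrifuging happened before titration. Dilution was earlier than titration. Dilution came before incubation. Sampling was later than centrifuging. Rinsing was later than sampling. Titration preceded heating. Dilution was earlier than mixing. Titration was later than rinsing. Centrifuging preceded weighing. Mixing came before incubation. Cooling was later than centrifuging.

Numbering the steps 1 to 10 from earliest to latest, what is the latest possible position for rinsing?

7

Rinsing must come before cooling, heating, and titration — 3 steps forced after it.
Everything else can be placed before rinsing in some valid order, so rinsing can sit as late as position 10 − 3 = 7.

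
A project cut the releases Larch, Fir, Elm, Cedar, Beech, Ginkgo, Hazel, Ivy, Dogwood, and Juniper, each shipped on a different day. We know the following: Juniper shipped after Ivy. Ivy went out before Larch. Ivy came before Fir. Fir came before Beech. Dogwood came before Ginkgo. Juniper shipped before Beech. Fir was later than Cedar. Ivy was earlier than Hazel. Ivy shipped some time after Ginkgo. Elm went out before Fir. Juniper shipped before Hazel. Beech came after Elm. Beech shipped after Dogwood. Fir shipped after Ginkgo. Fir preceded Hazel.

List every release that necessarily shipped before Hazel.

Cedar, Dogwood, Elm, Fir, Ginkgo, Ivy, Juniper

Directly stated before Hazel: Fir, Ivy, and Juniper.
Cedar reaches Hazel via Cedar → Fir → Hazel.
Dogwood reaches Hazel via Dogwood → Ginkgo → Fir → Hazel.
Elm reaches Hazel via Elm → Fir → Hazel.
Likewise Ginkgo reaches Hazel by chaining the stated constraints.
No chain forces Beech (or any of the others) ahead of Hazel.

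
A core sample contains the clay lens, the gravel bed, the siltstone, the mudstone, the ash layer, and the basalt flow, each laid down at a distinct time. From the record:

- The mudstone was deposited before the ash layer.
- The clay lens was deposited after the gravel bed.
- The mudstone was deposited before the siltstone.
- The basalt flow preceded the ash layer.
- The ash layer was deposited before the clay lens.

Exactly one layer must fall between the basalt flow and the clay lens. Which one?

Tracing the constraints gives the basalt flow → the ash layer → the clay lens, so the ash layer sits after the basalt flow and before the clay lens.
No other layer is forced both after the basalt flow and before the clay lens.

the ash layer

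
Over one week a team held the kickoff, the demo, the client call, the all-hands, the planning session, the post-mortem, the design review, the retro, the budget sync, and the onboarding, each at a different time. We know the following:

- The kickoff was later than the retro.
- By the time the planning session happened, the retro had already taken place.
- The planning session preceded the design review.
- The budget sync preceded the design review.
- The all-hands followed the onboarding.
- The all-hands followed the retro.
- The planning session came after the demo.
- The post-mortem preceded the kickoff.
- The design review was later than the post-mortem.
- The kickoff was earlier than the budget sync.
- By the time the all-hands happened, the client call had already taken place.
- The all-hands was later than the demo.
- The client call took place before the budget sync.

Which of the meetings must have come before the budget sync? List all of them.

Directly stated before the budget sync: the client call and the kickoff.
The post-mortem reaches the budget sync via the post-mortem → the kickoff → the budget sync.
The retro reaches the budget sync via the retro → the kickoff → the budget sync.

the client call, the kickoff, the post-mortem, the retro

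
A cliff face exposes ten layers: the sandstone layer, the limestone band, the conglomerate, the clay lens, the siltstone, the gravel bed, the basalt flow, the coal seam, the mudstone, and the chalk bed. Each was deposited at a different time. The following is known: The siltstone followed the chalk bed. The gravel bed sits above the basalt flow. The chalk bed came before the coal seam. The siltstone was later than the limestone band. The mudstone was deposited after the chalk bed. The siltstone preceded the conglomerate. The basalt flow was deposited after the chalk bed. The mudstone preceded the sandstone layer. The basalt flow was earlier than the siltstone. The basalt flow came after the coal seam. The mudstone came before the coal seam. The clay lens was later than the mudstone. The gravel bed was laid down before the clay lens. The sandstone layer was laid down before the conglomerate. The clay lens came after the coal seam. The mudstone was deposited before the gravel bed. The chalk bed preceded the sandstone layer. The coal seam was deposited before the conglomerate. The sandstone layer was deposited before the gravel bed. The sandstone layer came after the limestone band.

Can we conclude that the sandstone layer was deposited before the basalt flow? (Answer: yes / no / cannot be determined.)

No chain of stated constraints runs from the sandstone layer to the basalt flow, and none runs from the basalt flow to the sandstone layer either.
So the relative order of the sandstone layer and the basalt flow is not fixed by the given facts.

cannot be determined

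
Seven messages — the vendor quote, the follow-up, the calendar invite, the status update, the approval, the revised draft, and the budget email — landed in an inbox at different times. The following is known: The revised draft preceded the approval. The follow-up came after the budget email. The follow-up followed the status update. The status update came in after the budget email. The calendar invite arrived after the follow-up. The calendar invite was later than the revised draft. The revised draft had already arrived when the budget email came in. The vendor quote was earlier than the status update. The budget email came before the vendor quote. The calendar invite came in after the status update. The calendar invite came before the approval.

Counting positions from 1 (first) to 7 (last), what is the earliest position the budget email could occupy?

2

The revised draft must come before the budget email — 1 forced predecessor.
Nothing else is forced ahead of the budget email, so its earliest slot is position 1 + 1 = 2.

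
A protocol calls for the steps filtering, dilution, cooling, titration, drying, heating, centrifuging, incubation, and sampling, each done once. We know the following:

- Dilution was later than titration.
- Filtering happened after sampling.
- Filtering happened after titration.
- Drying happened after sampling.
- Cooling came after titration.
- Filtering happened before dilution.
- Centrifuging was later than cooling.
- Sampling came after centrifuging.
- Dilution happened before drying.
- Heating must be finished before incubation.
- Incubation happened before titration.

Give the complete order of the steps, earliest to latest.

The constraints fix every adjacent pair, so only one ordering works:
heating → incubation → titration → cooling → centrifuging → sampling → filtering → dilution → drying.

heating, incubation, titration, cooling, centrifuging, sampling, filtering, dilution, drying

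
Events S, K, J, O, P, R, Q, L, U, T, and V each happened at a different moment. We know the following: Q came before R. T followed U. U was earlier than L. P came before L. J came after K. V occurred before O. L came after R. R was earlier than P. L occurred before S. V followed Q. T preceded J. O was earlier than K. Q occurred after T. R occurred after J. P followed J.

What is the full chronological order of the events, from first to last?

The constraints fix every adjacent pair, so only one ordering works:
U → T → Q → V → O → K → J → R → P → L → S.

U, T, Q, V, O, K, J, R, P, L, S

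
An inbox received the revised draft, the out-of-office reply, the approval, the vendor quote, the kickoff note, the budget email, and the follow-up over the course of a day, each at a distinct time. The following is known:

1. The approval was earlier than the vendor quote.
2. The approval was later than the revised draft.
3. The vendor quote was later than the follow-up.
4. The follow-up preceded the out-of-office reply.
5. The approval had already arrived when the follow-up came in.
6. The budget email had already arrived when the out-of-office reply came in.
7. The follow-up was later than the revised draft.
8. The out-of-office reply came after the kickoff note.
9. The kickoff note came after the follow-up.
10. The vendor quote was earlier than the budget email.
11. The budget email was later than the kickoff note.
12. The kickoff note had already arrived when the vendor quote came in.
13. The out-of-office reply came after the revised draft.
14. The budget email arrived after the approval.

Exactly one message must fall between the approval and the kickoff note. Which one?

Tracing the constraints gives the approval → the follow-up → the kickoff note, so the follow-up sits after the approval and before the kickoff note.
No other message is forced both after the approval and before the kickoff note.

the follow-up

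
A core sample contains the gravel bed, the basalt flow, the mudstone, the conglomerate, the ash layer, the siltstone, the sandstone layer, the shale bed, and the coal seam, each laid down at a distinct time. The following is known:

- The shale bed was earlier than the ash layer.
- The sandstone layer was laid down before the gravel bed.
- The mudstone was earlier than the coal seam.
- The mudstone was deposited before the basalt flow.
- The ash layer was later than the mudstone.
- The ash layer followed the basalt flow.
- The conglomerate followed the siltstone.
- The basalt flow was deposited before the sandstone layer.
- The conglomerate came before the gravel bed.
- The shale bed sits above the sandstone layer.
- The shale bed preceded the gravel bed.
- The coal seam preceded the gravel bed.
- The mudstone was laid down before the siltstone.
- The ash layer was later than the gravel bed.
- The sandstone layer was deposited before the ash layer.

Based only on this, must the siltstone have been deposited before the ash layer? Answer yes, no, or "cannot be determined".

yes

Chain the constraints: the siltstone → the conglomerate → the gravel bed → the ash layer. Each link is directly stated, so the siltstone comes before the ash layer.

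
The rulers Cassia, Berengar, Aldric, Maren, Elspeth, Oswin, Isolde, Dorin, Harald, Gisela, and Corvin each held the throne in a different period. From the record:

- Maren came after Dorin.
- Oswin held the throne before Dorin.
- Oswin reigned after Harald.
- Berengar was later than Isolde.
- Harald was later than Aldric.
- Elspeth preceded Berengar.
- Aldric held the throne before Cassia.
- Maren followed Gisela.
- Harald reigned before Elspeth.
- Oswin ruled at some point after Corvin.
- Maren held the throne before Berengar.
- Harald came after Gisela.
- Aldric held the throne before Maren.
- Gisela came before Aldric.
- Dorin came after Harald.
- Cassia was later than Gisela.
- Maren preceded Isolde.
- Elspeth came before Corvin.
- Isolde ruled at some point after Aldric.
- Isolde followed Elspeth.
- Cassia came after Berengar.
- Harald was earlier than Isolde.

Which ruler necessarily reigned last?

Cassia

Every other ruler has a chain of constraints placing them before Cassia, so Cassia is last.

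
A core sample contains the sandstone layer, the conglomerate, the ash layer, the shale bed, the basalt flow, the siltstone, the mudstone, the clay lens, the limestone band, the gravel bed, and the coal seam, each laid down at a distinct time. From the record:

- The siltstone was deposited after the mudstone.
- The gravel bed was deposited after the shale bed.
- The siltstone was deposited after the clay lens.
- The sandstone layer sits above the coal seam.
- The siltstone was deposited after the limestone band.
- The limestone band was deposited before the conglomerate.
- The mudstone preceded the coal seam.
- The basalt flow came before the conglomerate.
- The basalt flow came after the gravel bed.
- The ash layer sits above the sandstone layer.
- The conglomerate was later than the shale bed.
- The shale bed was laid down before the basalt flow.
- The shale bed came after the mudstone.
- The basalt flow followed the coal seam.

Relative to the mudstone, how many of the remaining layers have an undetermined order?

Forced after the mudstone: the ash layer, the basalt flow, the coal seam, the conglomerate, the gravel bed, the sandstone layer, the shale bed, and the siltstone.
That leaves the clay lens and the limestone band with no forced order relative to the mudstone — 2.

2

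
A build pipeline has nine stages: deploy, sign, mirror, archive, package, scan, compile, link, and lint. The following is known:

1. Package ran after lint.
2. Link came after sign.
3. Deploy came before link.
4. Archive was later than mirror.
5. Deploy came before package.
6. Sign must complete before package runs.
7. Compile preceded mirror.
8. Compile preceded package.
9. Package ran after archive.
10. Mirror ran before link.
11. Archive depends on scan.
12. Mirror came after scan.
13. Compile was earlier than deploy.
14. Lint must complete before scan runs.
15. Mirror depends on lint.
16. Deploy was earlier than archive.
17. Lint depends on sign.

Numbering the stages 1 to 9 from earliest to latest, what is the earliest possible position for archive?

7

Compile, deploy, lint, mirror, scan, and sign must all come before archive — 6 forced predecessors.
Nothing else is forced ahead of archive, so its earliest slot is position 6 + 1 = 7.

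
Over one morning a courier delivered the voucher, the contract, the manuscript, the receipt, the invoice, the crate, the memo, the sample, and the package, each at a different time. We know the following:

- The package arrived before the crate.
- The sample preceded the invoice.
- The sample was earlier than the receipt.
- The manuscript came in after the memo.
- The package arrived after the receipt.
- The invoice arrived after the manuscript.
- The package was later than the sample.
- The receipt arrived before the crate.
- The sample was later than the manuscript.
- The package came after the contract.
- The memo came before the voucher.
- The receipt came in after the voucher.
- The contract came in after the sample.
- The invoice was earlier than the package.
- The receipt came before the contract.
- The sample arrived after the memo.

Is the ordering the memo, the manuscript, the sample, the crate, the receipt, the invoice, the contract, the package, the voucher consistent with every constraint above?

The constraints require the package before the crate, but in the proposed sequence the crate appears ahead of the package. That one violation is enough.

no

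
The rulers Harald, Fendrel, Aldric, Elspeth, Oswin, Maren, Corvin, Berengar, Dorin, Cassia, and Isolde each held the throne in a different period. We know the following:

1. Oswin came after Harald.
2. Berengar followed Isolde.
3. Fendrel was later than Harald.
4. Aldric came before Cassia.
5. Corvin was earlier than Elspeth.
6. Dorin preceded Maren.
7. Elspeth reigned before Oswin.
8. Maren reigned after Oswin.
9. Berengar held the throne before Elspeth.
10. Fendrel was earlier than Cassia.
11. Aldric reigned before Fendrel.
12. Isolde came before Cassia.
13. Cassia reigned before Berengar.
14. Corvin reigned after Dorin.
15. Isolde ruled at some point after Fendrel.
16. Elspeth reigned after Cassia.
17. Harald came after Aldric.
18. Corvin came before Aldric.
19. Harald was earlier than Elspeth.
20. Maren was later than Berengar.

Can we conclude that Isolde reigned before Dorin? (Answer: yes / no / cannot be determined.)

no

Tracing the constraints gives Dorin → Corvin → Aldric → Fendrel → Isolde, so Dorin must come before Isolde.
That means Isolde cannot be before Dorin.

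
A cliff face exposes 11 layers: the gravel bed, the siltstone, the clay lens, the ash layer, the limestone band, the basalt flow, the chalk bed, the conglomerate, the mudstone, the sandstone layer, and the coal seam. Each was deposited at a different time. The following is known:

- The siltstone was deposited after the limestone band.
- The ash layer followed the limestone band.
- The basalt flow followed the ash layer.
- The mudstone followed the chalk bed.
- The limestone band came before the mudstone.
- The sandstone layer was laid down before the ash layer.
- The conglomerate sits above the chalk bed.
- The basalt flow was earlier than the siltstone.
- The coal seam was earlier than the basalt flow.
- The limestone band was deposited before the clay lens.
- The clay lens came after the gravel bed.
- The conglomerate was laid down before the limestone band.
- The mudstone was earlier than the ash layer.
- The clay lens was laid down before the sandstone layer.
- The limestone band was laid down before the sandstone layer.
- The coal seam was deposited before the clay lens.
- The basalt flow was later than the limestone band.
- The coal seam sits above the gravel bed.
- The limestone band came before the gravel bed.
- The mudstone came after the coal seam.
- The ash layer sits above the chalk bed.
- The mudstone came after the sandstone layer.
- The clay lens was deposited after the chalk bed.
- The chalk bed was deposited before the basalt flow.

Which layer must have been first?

the chalk bed

The chalk bed has a chain of constraints placing it before every other layer, so the chalk bed must be first.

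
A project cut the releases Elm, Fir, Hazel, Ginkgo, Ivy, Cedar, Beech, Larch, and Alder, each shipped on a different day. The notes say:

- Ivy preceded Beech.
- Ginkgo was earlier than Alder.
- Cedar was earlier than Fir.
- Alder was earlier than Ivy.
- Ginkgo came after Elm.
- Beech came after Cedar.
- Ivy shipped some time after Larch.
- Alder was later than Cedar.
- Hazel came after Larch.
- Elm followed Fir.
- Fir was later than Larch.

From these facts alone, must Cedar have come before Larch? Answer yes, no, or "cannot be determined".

cannot be determined

No chain of stated constraints runs from Cedar to Larch, and none runs from Larch to Cedar either.
So the relative order of Cedar and Larch is not fixed by the given facts.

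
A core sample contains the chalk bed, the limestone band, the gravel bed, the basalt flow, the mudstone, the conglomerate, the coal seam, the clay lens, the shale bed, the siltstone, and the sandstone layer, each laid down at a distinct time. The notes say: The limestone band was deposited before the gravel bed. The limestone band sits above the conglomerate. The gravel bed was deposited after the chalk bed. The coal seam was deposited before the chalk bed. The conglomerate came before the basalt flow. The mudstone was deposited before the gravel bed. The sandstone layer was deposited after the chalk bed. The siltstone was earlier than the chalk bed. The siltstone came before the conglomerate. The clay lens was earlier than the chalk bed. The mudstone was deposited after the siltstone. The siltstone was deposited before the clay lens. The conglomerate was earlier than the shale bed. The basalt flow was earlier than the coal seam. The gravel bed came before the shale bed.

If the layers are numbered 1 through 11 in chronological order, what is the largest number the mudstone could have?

9

The mudstone must come before the gravel bed and the shale bed — 2 layers forced after it.
Everything else can be placed before the mudstone in some valid order, so the mudstone can sit as late as position 11 − 2 = 9.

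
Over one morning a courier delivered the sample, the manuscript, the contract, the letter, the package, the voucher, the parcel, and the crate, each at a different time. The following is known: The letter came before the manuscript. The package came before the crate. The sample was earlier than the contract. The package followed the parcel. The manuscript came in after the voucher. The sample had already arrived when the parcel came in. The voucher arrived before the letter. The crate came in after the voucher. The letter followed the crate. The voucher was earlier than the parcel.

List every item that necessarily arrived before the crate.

Directly stated before the crate: the package and the voucher.
The parcel reaches the crate via the parcel → the package → the crate.
The sample reaches the crate via the sample → the parcel → the package → the crate.

the package, the parcel, the sample, the voucher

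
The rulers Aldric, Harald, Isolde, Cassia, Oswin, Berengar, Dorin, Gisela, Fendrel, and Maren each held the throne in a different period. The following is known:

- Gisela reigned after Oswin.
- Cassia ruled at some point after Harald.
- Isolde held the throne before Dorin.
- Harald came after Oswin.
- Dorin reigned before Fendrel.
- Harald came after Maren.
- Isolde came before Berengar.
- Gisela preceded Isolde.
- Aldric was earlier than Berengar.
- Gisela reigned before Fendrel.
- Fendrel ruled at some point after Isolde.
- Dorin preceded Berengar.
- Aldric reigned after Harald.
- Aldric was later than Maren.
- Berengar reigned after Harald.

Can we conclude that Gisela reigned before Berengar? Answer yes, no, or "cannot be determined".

Chain the constraints: Gisela → Isolde → Berengar. Each link is directly stated, so Gisela comes before Berengar.

yes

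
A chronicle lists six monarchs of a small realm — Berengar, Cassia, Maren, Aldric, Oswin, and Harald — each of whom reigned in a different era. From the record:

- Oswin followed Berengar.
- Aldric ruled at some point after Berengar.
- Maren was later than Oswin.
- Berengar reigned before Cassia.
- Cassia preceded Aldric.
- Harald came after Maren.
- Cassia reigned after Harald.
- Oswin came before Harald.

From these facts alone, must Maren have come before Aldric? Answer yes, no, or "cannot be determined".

Chain the constraints: Maren → Harald → Cassia → Aldric. Each link is directly stated, so Maren comes before Aldric.

yes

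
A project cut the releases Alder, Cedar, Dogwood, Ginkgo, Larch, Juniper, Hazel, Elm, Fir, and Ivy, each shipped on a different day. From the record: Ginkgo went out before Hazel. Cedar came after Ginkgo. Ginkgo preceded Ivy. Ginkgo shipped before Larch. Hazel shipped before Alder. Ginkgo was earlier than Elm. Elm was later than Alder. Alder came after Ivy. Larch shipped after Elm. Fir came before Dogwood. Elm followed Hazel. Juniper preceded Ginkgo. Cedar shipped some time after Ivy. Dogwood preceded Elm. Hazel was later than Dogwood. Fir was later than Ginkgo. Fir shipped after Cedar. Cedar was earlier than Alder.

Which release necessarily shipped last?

Every other release has a chain of constraints placing it before Larch, so Larch is last.

Larch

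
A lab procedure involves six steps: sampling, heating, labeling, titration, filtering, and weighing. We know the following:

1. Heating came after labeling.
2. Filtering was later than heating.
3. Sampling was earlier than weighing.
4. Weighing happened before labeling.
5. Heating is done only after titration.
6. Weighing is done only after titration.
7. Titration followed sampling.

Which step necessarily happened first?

sampling

Sampling has a chain of constraints placing it before every other step, so sampling must be first.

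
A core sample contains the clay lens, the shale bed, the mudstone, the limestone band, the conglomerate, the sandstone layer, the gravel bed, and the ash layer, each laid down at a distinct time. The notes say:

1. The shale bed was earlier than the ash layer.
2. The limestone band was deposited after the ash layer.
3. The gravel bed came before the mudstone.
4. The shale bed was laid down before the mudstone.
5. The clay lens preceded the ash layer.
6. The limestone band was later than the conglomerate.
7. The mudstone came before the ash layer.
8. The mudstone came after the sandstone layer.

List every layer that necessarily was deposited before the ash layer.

Directly stated before the ash layer: the clay lens, the mudstone, and the shale bed.
The gravel bed reaches the ash layer via the gravel bed → the mudstone → the ash layer.
The sandstone layer reaches the ash layer via the sandstone layer → the mudstone → the ash layer.
No chain forces the conglomerate (or any of the others) ahead of the ash layer.

the clay lens, the gravel bed, the mudstone, the sandstone layer, the shale bed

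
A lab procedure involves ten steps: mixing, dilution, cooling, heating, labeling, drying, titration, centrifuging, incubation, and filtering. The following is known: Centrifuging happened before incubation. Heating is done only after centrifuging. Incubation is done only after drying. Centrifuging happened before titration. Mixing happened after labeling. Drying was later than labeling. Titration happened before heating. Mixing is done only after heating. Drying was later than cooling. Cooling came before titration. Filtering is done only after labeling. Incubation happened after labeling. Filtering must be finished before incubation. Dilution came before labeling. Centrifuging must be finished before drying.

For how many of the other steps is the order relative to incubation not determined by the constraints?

3

Forced before incubation: centrifuging, cooling, dilution, drying, filtering, and labeling.
That leaves heating, mixing, and titration with no forced order relative to incubation — 3.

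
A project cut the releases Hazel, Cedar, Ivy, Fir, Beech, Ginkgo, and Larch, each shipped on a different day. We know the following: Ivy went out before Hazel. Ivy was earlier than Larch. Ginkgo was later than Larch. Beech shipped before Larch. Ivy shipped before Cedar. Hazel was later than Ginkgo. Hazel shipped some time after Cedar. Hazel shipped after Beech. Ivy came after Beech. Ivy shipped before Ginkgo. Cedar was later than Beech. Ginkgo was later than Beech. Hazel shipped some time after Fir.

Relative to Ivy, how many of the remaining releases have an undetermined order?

Forced before Ivy: Beech; forced after Ivy: Cedar, Ginkgo, Hazel, and Larch.
That leaves Fir with no forced order relative to Ivy — 1.

1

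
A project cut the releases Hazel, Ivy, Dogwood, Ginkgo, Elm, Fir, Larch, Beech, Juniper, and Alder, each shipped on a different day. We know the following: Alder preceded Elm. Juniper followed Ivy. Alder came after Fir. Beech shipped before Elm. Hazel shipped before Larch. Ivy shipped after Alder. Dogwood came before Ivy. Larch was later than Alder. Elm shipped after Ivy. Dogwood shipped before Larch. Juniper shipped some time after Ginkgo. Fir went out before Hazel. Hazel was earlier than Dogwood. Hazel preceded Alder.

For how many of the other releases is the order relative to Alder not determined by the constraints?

Forced before Alder: Fir and Hazel; forced after Alder: Elm, Ivy, Juniper, and Larch.
That leaves Beech, Dogwood, and Ginkgo with no forced order relative to Alder — 3.

3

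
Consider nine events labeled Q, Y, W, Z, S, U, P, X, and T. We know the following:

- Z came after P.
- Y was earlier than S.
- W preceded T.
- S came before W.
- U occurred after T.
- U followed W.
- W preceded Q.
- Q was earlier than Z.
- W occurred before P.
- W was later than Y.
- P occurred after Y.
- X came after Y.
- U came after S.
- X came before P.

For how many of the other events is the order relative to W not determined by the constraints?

Forced before W: S and Y; forced after W: P, Q, T, U, and Z.
That leaves X with no forced order relative to W — 1.

1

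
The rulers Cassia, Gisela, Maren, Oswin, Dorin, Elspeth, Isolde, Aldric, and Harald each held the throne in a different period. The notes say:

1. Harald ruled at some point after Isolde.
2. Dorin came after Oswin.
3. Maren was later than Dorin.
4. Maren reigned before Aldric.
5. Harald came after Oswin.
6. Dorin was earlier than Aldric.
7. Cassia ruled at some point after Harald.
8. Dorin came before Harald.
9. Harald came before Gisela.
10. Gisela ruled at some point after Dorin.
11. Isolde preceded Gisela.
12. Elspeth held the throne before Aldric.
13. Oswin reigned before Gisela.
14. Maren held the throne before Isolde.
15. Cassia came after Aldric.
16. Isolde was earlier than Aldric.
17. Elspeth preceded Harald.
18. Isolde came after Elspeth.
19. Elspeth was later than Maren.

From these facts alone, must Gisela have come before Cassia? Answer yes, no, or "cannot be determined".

No chain of stated constraints runs from Gisela to Cassia, and none runs from Cassia to Gisela either.
So the relative order of Gisela and Cassia is not fixed by the given facts.

cannot be determined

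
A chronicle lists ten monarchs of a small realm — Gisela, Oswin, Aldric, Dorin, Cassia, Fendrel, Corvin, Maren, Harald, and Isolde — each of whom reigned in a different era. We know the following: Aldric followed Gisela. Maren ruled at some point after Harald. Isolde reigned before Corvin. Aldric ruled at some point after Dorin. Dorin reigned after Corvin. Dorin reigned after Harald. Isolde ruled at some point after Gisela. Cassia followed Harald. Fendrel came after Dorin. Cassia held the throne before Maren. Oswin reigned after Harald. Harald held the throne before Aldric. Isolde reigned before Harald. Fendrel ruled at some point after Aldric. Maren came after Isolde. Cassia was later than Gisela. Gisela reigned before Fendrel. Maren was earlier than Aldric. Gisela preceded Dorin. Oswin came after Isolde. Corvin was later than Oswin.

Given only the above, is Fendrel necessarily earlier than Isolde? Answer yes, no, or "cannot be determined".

no

Tracing the constraints gives Isolde → Harald → Dorin → Fendrel, so Isolde must come before Fendrel.
That means Fendrel cannot be before Isolde.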